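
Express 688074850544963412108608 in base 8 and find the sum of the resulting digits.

86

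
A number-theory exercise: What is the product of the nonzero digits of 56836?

4320

5×6×8×3×6 = 4320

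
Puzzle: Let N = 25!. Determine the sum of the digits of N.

25! = 15511210043330985984000000
Sum of its 26 digits: 72.

72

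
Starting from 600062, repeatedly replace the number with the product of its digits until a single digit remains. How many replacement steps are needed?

1

600062 → 0 (1 step)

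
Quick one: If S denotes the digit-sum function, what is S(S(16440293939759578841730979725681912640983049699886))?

First digit sum: 269.
2+6+9 = 17.

17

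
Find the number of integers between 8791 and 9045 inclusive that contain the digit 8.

The integers in [8791, 9045] that contain the digit 8: 8791, 8792, 8793, 8794, 8795, 8796, …, 9028, 9038.
213 qualify.

213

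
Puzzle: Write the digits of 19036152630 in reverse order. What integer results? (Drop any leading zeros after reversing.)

3625163091

Reversing 19036152630 gives 3625163091.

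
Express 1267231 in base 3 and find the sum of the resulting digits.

13

1267231 in base 3 is 2101101022111.
Digit sum: 2+1+0+1+1+0+1+0+2+2+1+1+1 = 13.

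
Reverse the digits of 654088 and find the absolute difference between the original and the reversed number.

Reverse of 654088 is 880456.
|654088 − 880456| = 226368

226368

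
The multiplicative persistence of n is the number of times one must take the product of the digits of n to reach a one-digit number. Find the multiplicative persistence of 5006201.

1

5006201 → 0 (1 step)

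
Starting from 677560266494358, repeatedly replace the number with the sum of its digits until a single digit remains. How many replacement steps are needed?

3

677560266494358 → 78 → 15 → 6 (3 steps)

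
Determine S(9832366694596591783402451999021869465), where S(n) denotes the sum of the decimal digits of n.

193

9+8+3+2+3+6+6+6+9+4+5+9+6+5+9+1+7+8+3+4+0+2+4+5+1+9+9+9+0+2+1+8+6+9+4+6+5 = 193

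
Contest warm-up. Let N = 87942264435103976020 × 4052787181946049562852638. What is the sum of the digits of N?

183

87942264435103976020 × 4052787181946049562852638 = 356411282053899341241088610021597687145740760
Sum of its 45 digits: 183.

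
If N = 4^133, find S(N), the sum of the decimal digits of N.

4^133 = 118571099379011784113736688648896417641748464297615937576404566024103044751294464
Sum of its 81 digits: 373.

373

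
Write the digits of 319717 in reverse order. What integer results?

717913

Reversing 319717 gives 717913.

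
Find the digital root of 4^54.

The digital root of n equals n mod 9 (or 9 when 9 | n), so we need 4^54 mod 9.
4^54 ≡ 1 (mod 9), so the digital root is 1.

1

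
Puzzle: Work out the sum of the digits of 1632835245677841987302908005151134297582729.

189

1+6+3+2+8+3+5+2+4+5+6+7+7+8+4+1+9+8+7+3+0+2+9+0+8+0+0+5+1+5+1+1+3+4+2+9+7+5+8+2+7+2+9 = 189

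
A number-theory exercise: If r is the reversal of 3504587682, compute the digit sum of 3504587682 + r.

Reversal of 3504587682 is 2867854053; 3504587682 + 2867854053 = 6372441735.
Digit sum of 6372441735: 6+3+7+2+4+4+1+7+3+5 = 42.

42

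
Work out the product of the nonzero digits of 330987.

3×3×9×8×7 = 4536

4536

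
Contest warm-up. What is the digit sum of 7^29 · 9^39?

7^29 · 9^39 = 52881166732362317952621031241451102193464364066721748008853423
Sum of its 62 digits: 234.

234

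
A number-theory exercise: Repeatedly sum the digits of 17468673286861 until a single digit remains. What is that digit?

1+7+4+6+8+6+7+3+2+8+6+8+6+1 = 73
7+3 = 10
1+0 = 1
(Equivalently, 17468673286861 mod 9 = 1.)

1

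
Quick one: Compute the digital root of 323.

3+2+3 = 8

8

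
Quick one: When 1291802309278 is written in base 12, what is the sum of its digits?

1291802309278 in base 12 is 18A439B909BA.
Digit sum: 1+8+10+4+3+9+11+9+0+9+11+10 = 85.

85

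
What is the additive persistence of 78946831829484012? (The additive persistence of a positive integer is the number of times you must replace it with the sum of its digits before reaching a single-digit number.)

3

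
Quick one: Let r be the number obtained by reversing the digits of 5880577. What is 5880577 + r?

13631462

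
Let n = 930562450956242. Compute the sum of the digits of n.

62

9+3+0+5+6+2+4+5+0+9+5+6+2+4+2 = 62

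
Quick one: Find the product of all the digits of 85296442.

8×5×2×9×6×4×4×2 = 138240

138240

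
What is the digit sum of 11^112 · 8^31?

632

11^112 · 8^31 = 4283219533860342193741397091812108403510265880164337348339933154679372106005721020274493885301873157120987978129079999657644793216760192572588032
Sum of its 145 digits: 632.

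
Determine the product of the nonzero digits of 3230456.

3×2×3×4×5×6 = 2160

2160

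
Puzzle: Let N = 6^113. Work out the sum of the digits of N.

387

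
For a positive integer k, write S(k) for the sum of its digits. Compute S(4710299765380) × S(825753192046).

3172

S(4710299765380) = 4+7+1+0+2+9+9+7+6+5+3+8+0 = 61.
S(825753192046) = 8+2+5+7+5+3+1+9+2+0+4+6 = 52.
61 · 52 = 3172.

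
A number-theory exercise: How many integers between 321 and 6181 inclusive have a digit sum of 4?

The integers in [321, 6181] that have a digit sum of 4: 400, 1003, 1012, 1021, 1030, 1102, …, 3100, 4000.
21 qualify.

21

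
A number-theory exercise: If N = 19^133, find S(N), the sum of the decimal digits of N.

820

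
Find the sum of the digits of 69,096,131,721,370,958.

6+9+0+9+6+1+3+1+7+2+1+3+7+0+9+5+8 = 77

77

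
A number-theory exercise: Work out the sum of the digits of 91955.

29

9+1+9+5+5 = 29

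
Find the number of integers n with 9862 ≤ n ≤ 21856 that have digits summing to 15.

684

The integers in [9862, 21856] that have digits summing to 15: 10059, 10068, 10077, 10086, 10095, 10149, …, 21831, 21840.
684 qualify.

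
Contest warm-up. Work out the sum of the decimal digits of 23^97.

23^97 = 1223489069315611029324530006292410144816891563557275309162241161274137690354181914371035599841978039305784218967654089821609289268503
Sum of its 133 digits: 563.

563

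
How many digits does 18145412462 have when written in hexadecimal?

18145412462 in base 16 is 4398D056E, which has 9 digits.

9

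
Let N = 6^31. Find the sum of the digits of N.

99

6^31 = 1326443518324400147398656
Sum of its 25 digits: 99.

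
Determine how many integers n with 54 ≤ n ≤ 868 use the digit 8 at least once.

The integers in [54, 868] that use the digit 8 at least once: 58, 68, 78, 80, 81, 82, …, 867, 868.
216 qualify.

216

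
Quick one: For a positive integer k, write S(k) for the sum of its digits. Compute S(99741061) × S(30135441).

S(99741061) = 9+9+7+4+1+0+6+1 = 37.
S(30135441) = 3+0+1+3+5+4+4+1 = 21.
37 · 21 = 777.

777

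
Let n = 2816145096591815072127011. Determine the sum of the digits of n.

92

2+8+1+6+1+4+5+0+9+6+5+9+1+8+1+5+0+7+2+1+2+7+0+1+1 = 92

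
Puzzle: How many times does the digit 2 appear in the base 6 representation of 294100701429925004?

5

294100701429925004 in base 6 is 21223455553014414245552.
The digit 2 appears 5 times.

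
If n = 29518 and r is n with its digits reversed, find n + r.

111110

Reverse of 29518 is 81592.
29518 + 81592 = 111110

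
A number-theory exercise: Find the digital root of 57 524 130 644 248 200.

5+7+5+2+4+1+3+0+6+4+4+2+4+8+2+0+0 = 57
5+7 = 12
1+2 = 3

3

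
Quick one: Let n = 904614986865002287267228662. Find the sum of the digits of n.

126

9+0+4+6+1+4+9+8+6+8+6+5+0+0+2+2+8+7+2+6+7+2+2+8+6+6+2 = 126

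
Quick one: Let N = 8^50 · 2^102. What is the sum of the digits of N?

307

8^50 · 2^102 = 7237005577332262213973186563042994240829374041602535252466099000494570602496
Sum of its 76 digits: 307.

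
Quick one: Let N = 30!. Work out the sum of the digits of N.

117

30! = 265252859812191058636308480000000
Sum of its 33 digits: 117.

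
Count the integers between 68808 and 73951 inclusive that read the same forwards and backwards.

The integers in [68808, 73951] that read the same forwards and backwards: 68886, 68986, 69096, 69196, 69296, 69396, …, 73837, 73937.
52 qualify.

52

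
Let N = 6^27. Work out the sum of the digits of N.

99

6^27 = 1023490369077469249536
Sum of its 22 digits: 99.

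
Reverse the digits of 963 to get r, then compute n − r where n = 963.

Reverse of 963 is 369.
963 − 369 = 594

594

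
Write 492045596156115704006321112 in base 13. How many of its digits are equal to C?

5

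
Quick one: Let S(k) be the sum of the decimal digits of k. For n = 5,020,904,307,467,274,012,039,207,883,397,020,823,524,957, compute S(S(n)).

16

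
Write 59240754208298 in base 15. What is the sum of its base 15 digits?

110

59240754208298 in base 15 is 6CAEC45C6AB8.
Digit sum: 6+12+10+14+12+4+5+12+6+10+11+8 = 110.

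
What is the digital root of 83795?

8+3+7+9+5 = 32
3+2 = 5

5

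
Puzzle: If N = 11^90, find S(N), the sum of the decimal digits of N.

370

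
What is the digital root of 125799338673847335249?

1+2+5+7+9+9+3+3+8+6+7+3+8+4+7+3+3+5+2+4+9 = 108
1+0+8 = 9

9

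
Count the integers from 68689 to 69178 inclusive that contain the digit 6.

490

The integers in [68689, 69178] that contain the digit 6: 68689, 68690, 68691, 68692, 68693, 68694, …, 69177, 69178.
490 qualify.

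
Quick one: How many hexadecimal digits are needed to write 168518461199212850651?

168518461199212850651 in base 16 is 922A9D79C9287ADDB, which has 17 digits.

17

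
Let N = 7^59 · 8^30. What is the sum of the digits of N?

7^59 · 8^30 = 89842943177405905140699889275988956451963977139938882989275941025464589484032
Sum of its 77 digits: 418.

418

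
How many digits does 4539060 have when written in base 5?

10

4539060 in base 5 is 2130222220, which has 10 digits.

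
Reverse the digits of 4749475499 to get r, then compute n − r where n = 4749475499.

Reverse of 4749475499 is 9945749474.
4749475499 − 9945749474 = -5196273975

-5196273975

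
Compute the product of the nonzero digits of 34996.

3×4×9×9×6 = 5832

5832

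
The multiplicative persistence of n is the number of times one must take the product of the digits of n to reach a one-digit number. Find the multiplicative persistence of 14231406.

1

14231406 → 0 (1 step)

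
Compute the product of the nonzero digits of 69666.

6×9×6×6×6 = 11664

11664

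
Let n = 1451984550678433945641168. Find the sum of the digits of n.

117

1+4+5+1+9+8+4+5+5+0+6+7+8+4+3+3+9+4+5+6+4+1+1+6+8 = 117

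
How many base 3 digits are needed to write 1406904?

1406904 in base 3 is 2122110220120, which has 13 digits.

13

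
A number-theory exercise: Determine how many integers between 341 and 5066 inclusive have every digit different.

The integers in [341, 5066] that have every digit different: 341, 342, 345, 346, 347, 348, …, 5063, 5064.
2527 qualify.

2527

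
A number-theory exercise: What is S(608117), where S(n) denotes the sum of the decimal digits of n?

23

6+0+8+1+1+7 = 23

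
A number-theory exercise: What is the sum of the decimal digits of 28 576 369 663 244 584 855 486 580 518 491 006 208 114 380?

198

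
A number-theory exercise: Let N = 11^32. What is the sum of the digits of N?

11^32 = 2111377674535255285545615254209921
Sum of its 34 digits: 139.

139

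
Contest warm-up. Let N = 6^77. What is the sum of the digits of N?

306

6^77 = 827268102990819696904779987451100917723545245377785847873536
Sum of its 60 digits: 306.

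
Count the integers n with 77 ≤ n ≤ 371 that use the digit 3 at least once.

The integers in [77, 371] that use the digit 3 at least once: 83, 93, 103, 113, 123, 130, …, 370, 371.
112 qualify.

112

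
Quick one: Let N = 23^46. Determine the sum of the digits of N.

23^46 = 435993943892672664200353461405376235401663658494141675420261489
Sum of its 63 digits: 274.

274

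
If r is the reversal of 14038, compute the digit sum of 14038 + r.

32

Reversal of 14038 is 83041; 14038 + 83041 = 97079.
Digit sum of 97079: 9+7+0+7+9 = 32.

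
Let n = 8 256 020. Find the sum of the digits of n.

8+2+5+6+0+2+0 = 23

23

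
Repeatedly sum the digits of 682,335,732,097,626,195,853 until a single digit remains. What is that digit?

6+8+2+3+3+5+7+3+2+0+9+7+6+2+6+1+9+5+8+5+3 = 100
1+0+0 = 1
(Equivalently, 682,335,732,097,626,195,853 mod 9 = 1.)

1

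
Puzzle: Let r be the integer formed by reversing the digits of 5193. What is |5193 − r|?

Reverse of 5193 is 3915.
|5193 − 3915| = 1278

1278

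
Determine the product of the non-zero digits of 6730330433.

6×7×3×3×3×4×3×3 = 40824

40824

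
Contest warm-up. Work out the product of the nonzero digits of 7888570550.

3136000

7×8×8×8×5×7×5×5 = 3136000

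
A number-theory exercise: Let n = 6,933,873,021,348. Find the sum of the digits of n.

6+9+3+3+8+7+3+0+2+1+3+4+8 = 57

57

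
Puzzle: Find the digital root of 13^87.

The digital root of n equals n mod 9 (or 9 when 9 | n), so we need 13^87 mod 9.
13^87 ≡ 1 (mod 9), so the digital root is 1.

1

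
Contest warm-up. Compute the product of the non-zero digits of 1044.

1×4×4 = 16

16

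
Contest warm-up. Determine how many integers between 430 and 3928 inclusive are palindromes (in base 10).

86

The integers in [430, 3928] that are palindromes (in base 10): 434, 444, 454, 464, 474, 484, …, 3773, 3883.
86 qualify.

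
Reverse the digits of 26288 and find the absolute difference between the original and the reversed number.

Reverse of 26288 is 88262.
|26288 − 88262| = 61974

61974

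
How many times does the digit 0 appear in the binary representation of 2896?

7

2896 in base 2 is 101101010000.
The digit 0 appears 7 times.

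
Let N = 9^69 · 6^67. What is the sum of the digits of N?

9^69 · 6^67 = 9525042606970133068593327485560106754169460241893163315360585012465234680969966670564360950049705964851883745690517504
Sum of its 118 digits: 522.

522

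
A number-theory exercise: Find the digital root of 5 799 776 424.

5+7+9+9+7+7+6+4+2+4 = 60
6+0 = 6
(Equivalently, 5 799 776 424 mod 9 = 6.)

6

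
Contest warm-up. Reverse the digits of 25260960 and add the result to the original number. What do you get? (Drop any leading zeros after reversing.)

32167212

Reverse of 25260960 is 6906252.
25260960 + 6906252 = 32167212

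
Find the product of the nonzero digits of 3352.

90

3×3×5×2 = 90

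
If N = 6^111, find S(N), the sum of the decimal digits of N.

387

6^111 = 237022073235798140523131680268796863968652076808504395016684686594984571128407503405056
Sum of its 87 digits: 387.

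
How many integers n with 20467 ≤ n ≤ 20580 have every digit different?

The integers in [20467, 20580] that have every digit different: 20467, 20468, 20469, 20471, 20473, 20475, …, 20578, 20579.
51 qualify.

51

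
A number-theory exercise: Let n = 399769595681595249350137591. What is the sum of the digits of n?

3+9+9+7+6+9+5+9+5+6+8+1+5+9+5+2+4+9+3+5+0+1+3+7+5+9+1 = 145

145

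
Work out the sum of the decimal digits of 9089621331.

42

9+0+8+9+6+2+1+3+3+1 = 42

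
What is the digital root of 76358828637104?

7+6+3+5+8+8+2+8+6+3+7+1+0+4 = 68
6+8 = 14
1+4 = 5

5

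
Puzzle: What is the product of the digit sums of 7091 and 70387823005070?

850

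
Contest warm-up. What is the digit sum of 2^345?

2^345 = 71671831749689734737838152978190216899892655911508785116799651230841339877765150252188079784691427704832
Sum of its 104 digits: 521.

521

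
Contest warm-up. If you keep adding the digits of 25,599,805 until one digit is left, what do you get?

2+5+5+9+9+8+0+5 = 43
4+3 = 7
(Equivalently, 25,599,805 mod 9 = 7.)

7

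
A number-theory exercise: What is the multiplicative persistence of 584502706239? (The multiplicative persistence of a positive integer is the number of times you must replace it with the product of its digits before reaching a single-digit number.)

1

584502706239 → 0 (1 step)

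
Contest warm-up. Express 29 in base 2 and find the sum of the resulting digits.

4

29 in base 2 is 11101.
Digit sum: 1+1+1+0+1 = 4.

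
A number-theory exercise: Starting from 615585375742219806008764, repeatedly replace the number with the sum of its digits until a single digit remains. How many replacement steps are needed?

3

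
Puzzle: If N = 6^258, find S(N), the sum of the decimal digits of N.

6^258 = 579458848406240214434223500888782946339168885292102639115348573677513995855323853219311343131022416265808170283823081861298536241983590416859000164507157759658643367825772134212782055832193117628399616
Sum of its 201 digits: 882.

882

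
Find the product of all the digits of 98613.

1296

9×8×6×1×3 = 1296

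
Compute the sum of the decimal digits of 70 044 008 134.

7+0+0+4+4+0+0+8+1+3+4 = 31

31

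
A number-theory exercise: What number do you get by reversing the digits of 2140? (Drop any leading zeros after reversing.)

412

Reversing 2140 gives 412.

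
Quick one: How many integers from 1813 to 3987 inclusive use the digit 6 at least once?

578

The integers in [1813, 3987] that use the digit 6 at least once: 1816, 1826, 1836, 1846, 1856, 1860, …, 3976, 3986.
578 qualify.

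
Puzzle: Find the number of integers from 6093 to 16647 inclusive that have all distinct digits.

The integers in [6093, 16647] that have all distinct digits: 6093, 6094, 6095, 6097, 6098, 6102, …, 16597, 16598.
3855 qualify.

3855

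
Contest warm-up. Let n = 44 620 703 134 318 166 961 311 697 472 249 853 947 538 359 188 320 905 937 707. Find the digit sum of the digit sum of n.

First digit sum: 268.
2+6+8 = 16.

16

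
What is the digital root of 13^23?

The digital root of n equals n mod 9 (or 9 when 9 | n), so we need 13^23 mod 9.
13^23 ≡ 7 (mod 9), so the digital root is 7.

7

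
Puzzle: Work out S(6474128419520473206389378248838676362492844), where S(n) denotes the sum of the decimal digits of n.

6+4+7+4+1+2+8+4+1+9+5+2+0+4+7+3+2+0+6+3+8+9+3+7+8+2+4+8+8+3+8+6+7+6+3+6+2+4+9+2+8+4+4 = 207

207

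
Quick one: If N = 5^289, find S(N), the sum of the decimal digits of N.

5^289 = 10053823416929743980740140963811892516813241369598872709348452591999191561670074074030280466508455838263671954565390087194967897314149824312949790359775157150214359991213797229647752828896045684814453125
Sum of its 203 digits: 950.

950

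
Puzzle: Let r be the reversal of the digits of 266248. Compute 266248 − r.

-576414

Reverse of 266248 is 842662.
266248 − 842662 = -576414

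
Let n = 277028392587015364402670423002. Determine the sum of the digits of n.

109

2+7+7+0+2+8+3+9+2+5+8+7+0+1+5+3+6+4+4+0+2+6+7+0+4+2+3+0+0+2 = 109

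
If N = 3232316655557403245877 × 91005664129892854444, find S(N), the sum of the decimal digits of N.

3232316655557403245877 × 91005664129892854444 = 294159123917115609364026310831314304127388
Sum of its 42 digits: 156.

156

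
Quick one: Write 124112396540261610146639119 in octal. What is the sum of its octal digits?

104

124112396540261610146639119 in base 8 is 63251644776012312227720426417.
Digit sum: 6+3+2+5+1+6+4+4+7+7+6+0+1+2+3+1+2+2+2+7+7+2+0+4+2+6+4+1+7 = 104.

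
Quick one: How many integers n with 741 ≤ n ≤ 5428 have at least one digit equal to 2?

The integers in [741, 5428] that have at least one digit equal to 2: 742, 752, 762, 772, 782, 792, …, 5427, 5428.
2025 qualify.

2025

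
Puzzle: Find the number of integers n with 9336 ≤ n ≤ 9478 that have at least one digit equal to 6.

The integers in [9336, 9478] that have at least one digit equal to 6: 9336, 9346, 9356, 9360, 9361, 9362, …, 9469, 9476.
33 qualify.

33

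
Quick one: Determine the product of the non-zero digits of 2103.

2×1×3 = 6

6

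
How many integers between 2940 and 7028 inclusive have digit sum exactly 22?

238

The integers in [2940, 7028] that have digit sum exactly 22: 2947, 2956, 2965, 2974, 2983, 2992, …, 6961, 6970.
238 qualify.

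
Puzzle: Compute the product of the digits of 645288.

15360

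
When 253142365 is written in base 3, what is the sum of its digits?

23

253142365 in base 3 is 122122022222001011.
Digit sum: 1+2+2+1+2+2+0+2+2+2+2+2+0+0+1+0+1+1 = 23.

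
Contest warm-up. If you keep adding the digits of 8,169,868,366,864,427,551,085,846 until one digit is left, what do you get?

8+1+6+9+8+6+8+3+6+6+8+6+4+4+2+7+5+5+1+0+8+5+8+4+6 = 134
1+3+4 = 8
(Equivalently, 8,169,868,366,864,427,551,085,846 mod 9 = 8.)

8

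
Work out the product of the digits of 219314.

216

2×1×9×3×1×4 = 216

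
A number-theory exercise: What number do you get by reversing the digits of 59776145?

54167795

Reversing 59776145 gives 54167795.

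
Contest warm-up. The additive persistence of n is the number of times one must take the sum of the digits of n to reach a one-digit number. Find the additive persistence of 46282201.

2

46282201 → 25 → 7 (2 steps)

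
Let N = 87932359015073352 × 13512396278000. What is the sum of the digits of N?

135

87932359015073352 × 13512396278000 = 1188176880671036907461783856000
Sum of its 31 digits: 135.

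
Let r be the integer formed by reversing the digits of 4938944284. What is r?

4824498394

Reversing 4938944284 gives 4824498394.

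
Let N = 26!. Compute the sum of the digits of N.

81

26! = 403291461126605635584000000
Sum of its 27 digits: 81.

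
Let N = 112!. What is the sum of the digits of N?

112! = 197450685722107402353682037275992488341277868034975337796656295094902858969771811440894224355027779366597957338237853638272334919686385621811850780464277094400000000000000000000000000
Sum of its 183 digits: 765.

765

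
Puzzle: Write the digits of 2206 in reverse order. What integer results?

Reversing 2206 gives 6022.

6022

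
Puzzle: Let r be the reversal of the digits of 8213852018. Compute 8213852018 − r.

111268890

Reverse of 8213852018 is 8102583128.
8213852018 − 8102583128 = 111268890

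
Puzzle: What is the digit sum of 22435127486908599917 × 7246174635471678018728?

208

22435127486908599917 × 7246174635471678018728 = 162568851739210547764863647461474985245576
Sum of its 42 digits: 208.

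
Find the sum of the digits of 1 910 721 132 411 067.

46

1+9+1+0+7+2+1+1+3+2+4+1+1+0+6+7 = 46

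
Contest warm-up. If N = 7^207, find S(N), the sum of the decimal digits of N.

7^207 = 8615773691943899650986589643014454171848473996172844739016318215226539579881879207613030381830302398070501833741646749213850513729778215737863236621587834528384934525433983543
Sum of its 175 digits: 820.

820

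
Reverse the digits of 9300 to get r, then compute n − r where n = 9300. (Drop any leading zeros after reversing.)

Reverse of 9300 is 39.
9300 − 39 = 9261

9261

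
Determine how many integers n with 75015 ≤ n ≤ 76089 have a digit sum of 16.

17

The integers in [75015, 76089] that have a digit sum of 16: 75022, 75031, 75040, 75103, 75112, 75121, …, 76021, 76030.
17 qualify.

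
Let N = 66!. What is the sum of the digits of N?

66! = 544344939077443064003729240247842752644293064388798874532860126869671081148416000000000000000
Sum of its 93 digits: 351.

351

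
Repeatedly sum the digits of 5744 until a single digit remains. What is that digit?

2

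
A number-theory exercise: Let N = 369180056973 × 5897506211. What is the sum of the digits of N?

96

369180056973 × 5897506211 = 2177241678975601359303
Sum of its 22 digits: 96.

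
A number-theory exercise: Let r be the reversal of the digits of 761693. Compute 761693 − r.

Reverse of 761693 is 396167.
761693 − 396167 = 365526

365526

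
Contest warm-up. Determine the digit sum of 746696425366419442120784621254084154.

7+4+6+6+9+6+4+2+5+3+6+6+4+1+9+4+4+2+1+2+0+7+8+4+6+2+1+2+5+4+0+8+4+1+5+4 = 152

152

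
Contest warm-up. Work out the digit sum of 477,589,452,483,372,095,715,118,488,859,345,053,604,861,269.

4+7+7+5+8+9+4+5+2+4+8+3+3+7+2+0+9+5+7+1+5+1+1+8+4+8+8+8+5+9+3+4+5+0+5+3+6+0+4+8+6+1+2+6+9 = 219

219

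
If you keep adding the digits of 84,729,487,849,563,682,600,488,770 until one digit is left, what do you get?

8+4+7+2+9+4+8+7+8+4+9+5+6+3+6+8+2+6+0+0+4+8+8+7+7+0 = 140
1+4+0 = 5

5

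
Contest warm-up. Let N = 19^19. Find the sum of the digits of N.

127

19^19 = 1978419655660313589123979
Sum of its 25 digits: 127.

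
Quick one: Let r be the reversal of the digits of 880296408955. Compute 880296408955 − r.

Reverse of 880296408955 is 559804692088.
880296408955 − 559804692088 = 320491716867

320491716867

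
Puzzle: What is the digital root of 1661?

1+6+6+1 = 14
1+4 = 5

5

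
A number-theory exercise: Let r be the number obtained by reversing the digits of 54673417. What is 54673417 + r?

Reverse of 54673417 is 71437645.
54673417 + 71437645 = 126111062

126111062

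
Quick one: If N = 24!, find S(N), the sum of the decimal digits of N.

81

24! = 620448401733239439360000
Sum of its 24 digits: 81.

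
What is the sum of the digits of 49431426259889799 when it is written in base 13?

49431426259889799 in base 13 is C72905658634488.
Digit sum: 12+7+2+9+0+5+6+5+8+6+3+4+4+8+8 = 87.

87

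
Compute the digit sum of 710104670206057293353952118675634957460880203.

180

7+1+0+1+0+4+6+7+0+2+0+6+0+5+7+2+9+3+3+5+3+9+5+2+1+1+8+6+7+5+6+3+4+9+5+7+4+6+0+8+8+0+2+0+3 = 180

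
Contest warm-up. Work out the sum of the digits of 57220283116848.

57

5+7+2+2+0+2+8+3+1+1+6+8+4+8 = 57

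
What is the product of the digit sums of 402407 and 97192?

476

S(402407) = 4+0+2+4+0+7 = 17.
S(97192) = 9+7+1+9+2 = 28.
17 · 28 = 476.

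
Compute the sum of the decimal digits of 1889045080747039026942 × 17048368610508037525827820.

195

1889045080747039026942 × 17048368610508037525827820 = 32205136858442441286362877247690035845833126440
Sum of its 47 digits: 195.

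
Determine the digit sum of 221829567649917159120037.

2+2+1+8+2+9+5+6+7+6+4+9+9+1+7+1+5+9+1+2+0+0+3+7 = 106

106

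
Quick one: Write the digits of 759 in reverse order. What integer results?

957

Reversing 759 gives 957.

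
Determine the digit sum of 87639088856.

68

8+7+6+3+9+0+8+8+8+5+6 = 68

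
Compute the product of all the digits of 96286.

9×6×2×8×6 = 5184

5184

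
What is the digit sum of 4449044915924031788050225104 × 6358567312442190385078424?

255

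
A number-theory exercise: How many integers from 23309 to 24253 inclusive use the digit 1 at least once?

266

The integers in [23309, 24253] that use the digit 1 at least once: 23310, 23311, 23312, 23313, 23314, 23315, …, 24241, 24251.
266 qualify.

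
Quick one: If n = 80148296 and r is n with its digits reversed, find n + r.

149432404

Reverse of 80148296 is 69284108.
80148296 + 69284108 = 149432404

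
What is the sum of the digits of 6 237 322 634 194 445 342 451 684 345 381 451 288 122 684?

177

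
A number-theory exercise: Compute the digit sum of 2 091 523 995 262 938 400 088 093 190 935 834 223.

156

2+0+9+1+5+2+3+9+9+5+2+6+2+9+3+8+4+0+0+0+8+8+0+9+3+1+9+0+9+3+5+8+3+4+2+2+3 = 156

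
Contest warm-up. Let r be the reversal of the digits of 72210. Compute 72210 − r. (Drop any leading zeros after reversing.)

Reverse of 72210 is 1227.
72210 − 1227 = 70983

70983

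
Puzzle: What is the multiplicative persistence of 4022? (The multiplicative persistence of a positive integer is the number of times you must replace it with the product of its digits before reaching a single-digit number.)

1

4022 → 0 (1 step)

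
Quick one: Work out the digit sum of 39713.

23

3+9+7+1+3 = 23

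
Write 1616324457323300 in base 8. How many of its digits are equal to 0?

1616324457323300 in base 8 is 55740473507555444.
The digit 0 appears 2 times.

2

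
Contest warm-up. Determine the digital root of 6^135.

9

The digital root of n equals n mod 9 (or 9 when 9 | n), so we need 6^135 mod 9.
6^135 ≡ 0 (mod 9), so the digital root is 9.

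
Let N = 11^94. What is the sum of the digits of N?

11^94 = 77787964060070582859513938114971128717917876946029329123560958680818697236800243835465535478292041
Sum of its 98 digits: 466.

466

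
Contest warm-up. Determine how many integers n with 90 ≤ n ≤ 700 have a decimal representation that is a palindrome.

The integers in [90, 700] that have a decimal representation that is a palindrome: 99, 101, 111, 121, 131, 141, …, 686, 696.
61 qualify.

61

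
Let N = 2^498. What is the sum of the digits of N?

613

2^498 = 818347651974035467503297424206899788054160511510766197370822842024033449101168638720817523081476039287721671031890017752304314136471348263332131897344
Sum of its 150 digits: 613.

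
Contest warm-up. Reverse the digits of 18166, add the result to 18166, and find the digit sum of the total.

26

Reversal of 18166 is 66181; 18166 + 66181 = 84347.
Digit sum of 84347: 8+4+3+4+7 = 26.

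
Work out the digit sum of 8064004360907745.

8+0+6+4+0+0+4+3+6+0+9+0+7+7+4+5 = 63

63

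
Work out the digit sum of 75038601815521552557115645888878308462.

7+5+0+3+8+6+0+1+8+1+5+5+2+1+5+5+2+5+5+7+1+1+5+6+4+5+8+8+8+8+7+8+3+0+8+4+6+2 = 173

173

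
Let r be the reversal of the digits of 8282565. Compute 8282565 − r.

2629737

Reverse of 8282565 is 5652828.
8282565 − 5652828 = 2629737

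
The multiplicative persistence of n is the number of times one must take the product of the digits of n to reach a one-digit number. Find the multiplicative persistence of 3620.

1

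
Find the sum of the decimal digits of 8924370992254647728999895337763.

176

8+9+2+4+3+7+0+9+9+2+2+5+4+6+4+7+7+2+8+9+9+9+8+9+5+3+3+7+7+6+3 = 176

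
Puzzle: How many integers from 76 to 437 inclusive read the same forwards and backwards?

The integers in [76, 437] that read the same forwards and backwards: 77, 88, 99, 101, 111, 121, …, 424, 434.
37 qualify.

37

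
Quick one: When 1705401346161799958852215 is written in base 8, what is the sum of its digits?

98

1705401346161799958852215 in base 8 is 551103770022651163447671167.
Digit sum: 5+5+1+1+0+3+7+7+0+0+2+2+6+5+1+1+6+3+4+4+7+6+7+1+1+6+7 = 98.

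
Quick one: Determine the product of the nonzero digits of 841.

8×4×1 = 32

32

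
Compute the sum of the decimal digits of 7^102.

397

7^102 = 158489348971613141575887740685910623732002956746326644645760871238192881522209474940049
Sum of its 87 digits: 397.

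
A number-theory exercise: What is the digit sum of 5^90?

316

5^90 = 807793566946316088741610050849573099185363389551639556884765625
Sum of its 63 digits: 316.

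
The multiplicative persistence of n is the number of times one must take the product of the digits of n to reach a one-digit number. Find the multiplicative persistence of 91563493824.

2

91563493824 → 5598720 → 0 (2 steps)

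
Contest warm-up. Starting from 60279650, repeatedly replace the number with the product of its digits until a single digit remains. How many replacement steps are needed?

1

60279650 → 0 (1 step)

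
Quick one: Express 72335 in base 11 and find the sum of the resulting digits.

35

72335 in base 11 is 4A38A.
Digit sum: 4+10+3+8+10 = 35.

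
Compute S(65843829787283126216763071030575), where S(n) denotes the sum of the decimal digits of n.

6+5+8+4+3+8+2+9+7+8+7+2+8+3+1+2+6+2+1+6+7+6+3+0+7+1+0+3+0+5+7+5 = 142

142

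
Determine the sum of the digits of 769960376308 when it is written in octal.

53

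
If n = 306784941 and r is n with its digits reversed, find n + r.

Reverse of 306784941 is 149487603.
306784941 + 149487603 = 456272544

456272544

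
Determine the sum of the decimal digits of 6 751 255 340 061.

45

6+7+5+1+2+5+5+3+4+0+0+6+1 = 45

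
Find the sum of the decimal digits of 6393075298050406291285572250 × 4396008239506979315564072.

179

6393075298050406291285572250 × 4396008239506979315564072 = 28104011686018123632743980099379306416226044060202000
Sum of its 53 digits: 179.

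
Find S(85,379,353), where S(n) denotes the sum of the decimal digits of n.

43

8+5+3+7+9+3+5+3 = 43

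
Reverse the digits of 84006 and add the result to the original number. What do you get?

Reverse of 84006 is 60048.
84006 + 60048 = 144054

144054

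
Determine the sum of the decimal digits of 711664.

7+1+1+6+6+4 = 25

25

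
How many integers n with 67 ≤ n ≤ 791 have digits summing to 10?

52

The integers in [67, 791] that have digits summing to 10: 73, 82, 91, 109, 118, 127, …, 721, 730.
52 qualify.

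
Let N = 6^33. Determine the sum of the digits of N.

6^33 = 47751966659678405306351616
Sum of its 26 digits: 126.

126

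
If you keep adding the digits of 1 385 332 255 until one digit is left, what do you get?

1+3+8+5+3+3+2+2+5+5 = 37
3+7 = 10
1+0 = 1

1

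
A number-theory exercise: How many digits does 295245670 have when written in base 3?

18

295245670 in base 3 is 202120120000220211, which has 18 digits.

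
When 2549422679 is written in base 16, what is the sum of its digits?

59

2549422679 in base 16 is 97F51A57.
Digit sum: 9+7+15+5+1+10+5+7 = 59.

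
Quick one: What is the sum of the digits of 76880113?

34

7+6+8+8+0+1+1+3 = 34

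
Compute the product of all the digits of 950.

9×5×0 = 0

0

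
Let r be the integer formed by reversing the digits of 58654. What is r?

Reversing 58654 gives 45685.

45685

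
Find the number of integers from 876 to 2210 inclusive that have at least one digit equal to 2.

The integers in [876, 2210] that have at least one digit equal to 2: 882, 892, 902, 912, 920, 921, …, 2209, 2210.
503 qualify.

503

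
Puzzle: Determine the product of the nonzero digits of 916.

54

9×1×6 = 54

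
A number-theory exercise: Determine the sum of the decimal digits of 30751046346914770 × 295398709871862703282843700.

197

30751046346914770 × 295398709871862703282843700 = 9083819418088479587829056810456167131449000
Sum of its 43 digits: 197.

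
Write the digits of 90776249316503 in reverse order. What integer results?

30561394267709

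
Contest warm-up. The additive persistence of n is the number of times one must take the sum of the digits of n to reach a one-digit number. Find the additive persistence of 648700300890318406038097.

648700300890318406038097 → 94 → 13 → 4 (3 steps)

3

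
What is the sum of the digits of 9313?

9+3+1+3 = 16

16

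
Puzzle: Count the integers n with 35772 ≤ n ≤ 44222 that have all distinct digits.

2784

The integers in [35772, 44222] that have all distinct digits: 35780, 35781, 35782, 35784, 35786, 35789, …, 43986, 43987.
2784 qualify.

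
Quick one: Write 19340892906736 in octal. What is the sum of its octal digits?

19340892906736 in base 8 is 431344703222360.
Digit sum: 4+3+1+3+4+4+7+0+3+2+2+2+3+6+0 = 44.

44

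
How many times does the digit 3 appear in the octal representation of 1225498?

2

1225498 in base 8 is 4531432.
The digit 3 appears 2 times.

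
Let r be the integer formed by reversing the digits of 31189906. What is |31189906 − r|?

Reverse of 31189906 is 60998113.
|31189906 − 60998113| = 29808207

29808207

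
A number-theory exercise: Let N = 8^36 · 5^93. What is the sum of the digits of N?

26

8^36 · 5^93 = 32768000000000000000000000000000000000000000000000000000000000000000000000000000000000000000000000
Sum of its 98 digits: 26.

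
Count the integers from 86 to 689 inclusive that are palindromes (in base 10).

61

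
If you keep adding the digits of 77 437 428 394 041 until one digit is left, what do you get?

9

7+7+4+3+7+4+2+8+3+9+4+0+4+1 = 63
6+3 = 9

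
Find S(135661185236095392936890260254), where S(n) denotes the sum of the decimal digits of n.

129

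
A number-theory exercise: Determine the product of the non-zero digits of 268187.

2×6×8×1×8×7 = 5376

5376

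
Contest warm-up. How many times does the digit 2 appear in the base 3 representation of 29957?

3

29957 in base 3 is 1112002112.
The digit 2 appears 3 times.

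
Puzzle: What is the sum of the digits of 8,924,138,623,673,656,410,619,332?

108

8+9+2+4+1+3+8+6+2+3+6+7+3+6+5+6+4+1+0+6+1+9+3+3+2 = 108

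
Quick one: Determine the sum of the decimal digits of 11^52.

223

11^52 = 1420429319844313329730664601483335671261683881745483121
Sum of its 55 digits: 223.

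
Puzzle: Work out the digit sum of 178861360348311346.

73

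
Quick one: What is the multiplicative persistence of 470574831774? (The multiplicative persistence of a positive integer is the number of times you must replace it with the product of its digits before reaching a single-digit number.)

1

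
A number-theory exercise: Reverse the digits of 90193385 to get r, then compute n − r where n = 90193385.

Reverse of 90193385 is 58339109.
90193385 − 58339109 = 31854276

31854276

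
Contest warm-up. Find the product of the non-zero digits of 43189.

4×3×1×8×9 = 864

864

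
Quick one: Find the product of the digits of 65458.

6×5×4×5×8 = 4800

4800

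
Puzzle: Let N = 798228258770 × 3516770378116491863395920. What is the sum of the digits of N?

798228258770 × 3516770378116491863395920 = 2807185495417841812339397920722218400
Sum of its 37 digits: 156.

156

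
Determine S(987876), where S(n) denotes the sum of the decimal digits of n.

45

9+8+7+8+7+6 = 45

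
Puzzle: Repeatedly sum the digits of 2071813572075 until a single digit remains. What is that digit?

2+0+7+1+8+1+3+5+7+2+0+7+5 = 48
4+8 = 12
1+2 = 3

3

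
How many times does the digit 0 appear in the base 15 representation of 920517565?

1

920517565 in base 15 is 55C30E2A.
The digit 0 appears 1 time.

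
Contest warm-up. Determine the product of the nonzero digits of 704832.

7×4×8×3×2 = 1344

1344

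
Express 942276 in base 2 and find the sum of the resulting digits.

8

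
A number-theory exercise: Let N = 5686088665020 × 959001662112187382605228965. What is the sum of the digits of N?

189

5686088665020 × 959001662112187382605228965 = 5452968480671448667829854335268286304300
Sum of its 40 digits: 189.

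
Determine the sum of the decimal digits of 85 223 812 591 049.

8+5+2+2+3+8+1+2+5+9+1+0+4+9 = 59

59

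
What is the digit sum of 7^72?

7^72 = 7031676478883553279994550741476882515263791803223057265323201
Sum of its 61 digits: 271.

271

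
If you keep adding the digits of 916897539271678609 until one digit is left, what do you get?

4

9+1+6+8+9+7+5+3+9+2+7+1+6+7+8+6+0+9 = 103
1+0+3 = 4
(Equivalently, 916897539271678609 mod 9 = 4.)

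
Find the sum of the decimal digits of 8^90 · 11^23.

8^90 · 11^23 = 1698754373759831148459328547042005065453607780148583384875359680725523817058121925281307077041439736070144
Sum of its 106 digits: 464.

464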